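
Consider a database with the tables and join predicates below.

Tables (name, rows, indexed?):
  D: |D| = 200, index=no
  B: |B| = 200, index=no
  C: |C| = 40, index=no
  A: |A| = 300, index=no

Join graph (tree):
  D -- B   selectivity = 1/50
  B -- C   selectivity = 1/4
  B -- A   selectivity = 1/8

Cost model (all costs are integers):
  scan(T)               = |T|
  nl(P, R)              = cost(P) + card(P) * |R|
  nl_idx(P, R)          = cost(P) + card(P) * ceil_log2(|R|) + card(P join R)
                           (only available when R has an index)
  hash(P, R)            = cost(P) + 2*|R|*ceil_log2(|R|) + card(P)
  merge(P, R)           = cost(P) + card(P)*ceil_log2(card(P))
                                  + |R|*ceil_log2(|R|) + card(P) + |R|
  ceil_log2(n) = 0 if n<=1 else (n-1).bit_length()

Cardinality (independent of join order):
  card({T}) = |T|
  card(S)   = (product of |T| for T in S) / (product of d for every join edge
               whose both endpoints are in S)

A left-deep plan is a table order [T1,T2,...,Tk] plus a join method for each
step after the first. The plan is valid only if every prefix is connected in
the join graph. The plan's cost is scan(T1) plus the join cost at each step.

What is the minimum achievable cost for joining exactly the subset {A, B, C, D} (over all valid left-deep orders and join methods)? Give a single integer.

18280

Selinger DP over subsets of {A,B,C,D}:
  {D}: scan cost=200, card=200
  {B}: scan cost=200, card=200
  {C}: scan cost=40, card=40
  {A}: scan cost=300, card=300
  {BD}: card=800; try (D,hash)→3600, (B,hash)→3600, (D,merge)→3800, (B,merge)→3800, (D,nl)→40200, (B,nl)→40200; best=3600 via (D,hash)
  {BC}: card=2000; try (C,hash)→880, (B,merge)→2120, (C,merge)→2280, (B,hash)→3280, (B,nl)→8040, (C,nl)→8200; best=880 via (C,hash)
  {AB}: card=7500; try (B,hash)→3800, (A,merge)→5000, (B,merge)→5100, (A,hash)→5800, (A,nl)→60200, (B,nl)→60300; best=3800 via (B,hash)
  {BCD}: card=8000; try (C,hash)→4880, (D,hash)→6080, (C,merge)→12680, (D,merge)→26680, (C,nl)→35600, (D,nl)→400880; best=4880 via (C,hash)
  {ABD}: card=30000; try (A,hash)→9800, (D,hash)→14500, (A,merge)→15400, (D,merge)→110600, (A,nl)→243600, (D,nl)→1503800; best=9800 via (A,hash)
  {ABC}: card=75000; try (A,hash)→8280, (C,hash)→11780, (A,merge)→27880, (C,merge)→109080, (C,nl)→303800, (A,nl)→600880; best=8280 via (A,hash)
  {ABCD}: card=300000; try (A,hash)→18280, (C,hash)→40280, (D,hash)→86480, (A,merge)→119880, (C,merge)→490080, (C,nl)→1209800 …(+3); best=18280 via (A,hash)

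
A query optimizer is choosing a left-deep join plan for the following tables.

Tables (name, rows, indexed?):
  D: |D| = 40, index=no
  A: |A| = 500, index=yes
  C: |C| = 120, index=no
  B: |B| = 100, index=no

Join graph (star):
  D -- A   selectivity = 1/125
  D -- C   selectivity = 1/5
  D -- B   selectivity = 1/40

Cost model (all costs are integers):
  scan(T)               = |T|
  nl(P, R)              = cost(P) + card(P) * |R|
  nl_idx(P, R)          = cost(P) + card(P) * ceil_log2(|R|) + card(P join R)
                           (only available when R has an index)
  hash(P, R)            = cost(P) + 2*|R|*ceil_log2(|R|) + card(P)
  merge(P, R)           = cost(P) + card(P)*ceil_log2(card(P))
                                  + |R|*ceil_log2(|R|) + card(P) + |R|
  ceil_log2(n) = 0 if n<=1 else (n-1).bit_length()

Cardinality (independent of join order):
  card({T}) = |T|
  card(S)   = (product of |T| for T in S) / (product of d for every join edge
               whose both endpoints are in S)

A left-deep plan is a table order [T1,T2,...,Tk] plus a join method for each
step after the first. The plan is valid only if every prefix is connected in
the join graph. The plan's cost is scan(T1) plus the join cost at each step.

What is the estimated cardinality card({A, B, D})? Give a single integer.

Tables in S: A(500), B(100), D(40)
Edges inside S: D-A(d=125), D-B(d=40)
numerator = 500 * 100 * 40 = 2000000
denominator = 125 * 40 = 5000
card(S) = 2000000 / 5000 = 400

400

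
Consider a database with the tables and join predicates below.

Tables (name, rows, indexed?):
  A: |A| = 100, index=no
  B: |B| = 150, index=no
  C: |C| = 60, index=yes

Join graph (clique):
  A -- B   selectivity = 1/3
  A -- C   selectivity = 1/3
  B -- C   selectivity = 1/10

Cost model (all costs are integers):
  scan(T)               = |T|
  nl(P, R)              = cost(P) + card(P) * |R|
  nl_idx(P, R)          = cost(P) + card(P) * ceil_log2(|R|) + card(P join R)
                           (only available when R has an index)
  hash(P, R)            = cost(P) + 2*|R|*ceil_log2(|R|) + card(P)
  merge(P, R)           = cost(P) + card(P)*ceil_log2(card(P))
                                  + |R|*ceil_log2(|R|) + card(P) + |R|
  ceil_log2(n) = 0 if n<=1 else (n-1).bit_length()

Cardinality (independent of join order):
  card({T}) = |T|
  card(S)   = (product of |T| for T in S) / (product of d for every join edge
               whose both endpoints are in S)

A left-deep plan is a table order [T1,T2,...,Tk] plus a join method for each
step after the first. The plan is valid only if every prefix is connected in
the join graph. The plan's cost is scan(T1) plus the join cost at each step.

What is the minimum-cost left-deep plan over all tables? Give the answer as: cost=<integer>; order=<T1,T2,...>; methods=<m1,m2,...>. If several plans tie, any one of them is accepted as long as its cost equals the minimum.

cost=3320; order=B,C,A; methods=hash,hash

Selinger DP (subsets sized 1..n):
  {A}: scan cost=100, card=100
  {B}: scan cost=150, card=150
  {C}: scan cost=60, card=60
  {AB}: card=5000; try (A,hash)→1700, (B,merge)→2250, (A,merge)→2300, (B,hash)→2600, (B,nl)→15100, (A,nl)→15150; best=1700 via (A,hash)
  {AC}: card=2000; try (C,hash)→920, (A,merge)→1280, (C,merge)→1320, (A,hash)→1520, (C,nl_idx)→2700, (A,nl)→6060 …(+1); best=920 via (C,hash)
  {BC}: card=900; try (C,hash)→1020, (B,merge)→1830, (C,merge)→1920, (C,nl_idx)→1950, (B,hash)→2520, (B,nl)→9060 …(+1); best=1020 via (C,hash)
  {ABC}: card=10000; try (A,hash)→3320, (B,hash)→5320, (C,hash)→7420, (A,merge)→11720, (B,merge)→26270, (C,nl_idx)→41700 …(+4); best=3320 via (A,hash)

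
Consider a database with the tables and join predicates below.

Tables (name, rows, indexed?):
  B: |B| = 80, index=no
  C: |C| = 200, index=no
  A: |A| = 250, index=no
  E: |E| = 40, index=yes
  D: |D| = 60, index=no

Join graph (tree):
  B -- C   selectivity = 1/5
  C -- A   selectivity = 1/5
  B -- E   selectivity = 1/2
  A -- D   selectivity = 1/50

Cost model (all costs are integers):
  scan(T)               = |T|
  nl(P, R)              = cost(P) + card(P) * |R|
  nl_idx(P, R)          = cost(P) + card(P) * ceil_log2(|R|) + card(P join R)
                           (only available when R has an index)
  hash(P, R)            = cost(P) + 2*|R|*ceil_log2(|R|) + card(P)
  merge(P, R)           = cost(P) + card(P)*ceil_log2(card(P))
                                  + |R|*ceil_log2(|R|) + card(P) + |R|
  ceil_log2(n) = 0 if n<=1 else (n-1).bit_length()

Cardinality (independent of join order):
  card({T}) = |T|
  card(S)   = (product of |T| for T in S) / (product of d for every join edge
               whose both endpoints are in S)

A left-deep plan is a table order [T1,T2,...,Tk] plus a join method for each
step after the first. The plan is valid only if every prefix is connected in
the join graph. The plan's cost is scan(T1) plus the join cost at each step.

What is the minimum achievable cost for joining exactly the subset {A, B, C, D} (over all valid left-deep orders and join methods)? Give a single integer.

Selinger DP over subsets of {A,B,C,D}:
  {B}: scan cost=80, card=80
  {C}: scan cost=200, card=200
  {A}: scan cost=250, card=250
  {D}: scan cost=60, card=60
  {BC}: card=3200; try (B,hash)→1520, (C,merge)→2520, (B,merge)→2640, (C,hash)→3360, (C,nl)→16080, (B,nl)→16200; best=1520 via (B,hash)
  {AC}: card=10000; try (C,hash)→3700, (A,merge)→4250, (C,merge)→4300, (A,hash)→4400, (A,nl)→50200, (C,nl)→50250; best=3700 via (C,hash)
  {AD}: card=300; try (D,hash)→1220, (A,merge)→2730, (D,merge)→2920, (A,hash)→4120, (A,nl)→15060, (D,nl)→15250; best=1220 via (D,hash)
  {ABC}: card=160000; try (A,hash)→8720, (B,hash)→14820, (A,merge)→45370, (B,merge)→154340, (A,nl)→801520, (B,nl)→803700; best=8720 via (A,hash)
  {ACD}: card=12000; try (C,hash)→4720, (C,merge)→6020, (D,hash)→14420, (C,nl)→61220, (D,merge)→154120, (D,nl)→603700; best=4720 via (C,hash)
  {ABCD}: card=192000; try (B,hash)→17840, (D,hash)→169440, (B,merge)→185360, (B,nl)→964720, (D,merge)→3049140, (D,nl)→9608720; best=17840 via (B,hash)

17840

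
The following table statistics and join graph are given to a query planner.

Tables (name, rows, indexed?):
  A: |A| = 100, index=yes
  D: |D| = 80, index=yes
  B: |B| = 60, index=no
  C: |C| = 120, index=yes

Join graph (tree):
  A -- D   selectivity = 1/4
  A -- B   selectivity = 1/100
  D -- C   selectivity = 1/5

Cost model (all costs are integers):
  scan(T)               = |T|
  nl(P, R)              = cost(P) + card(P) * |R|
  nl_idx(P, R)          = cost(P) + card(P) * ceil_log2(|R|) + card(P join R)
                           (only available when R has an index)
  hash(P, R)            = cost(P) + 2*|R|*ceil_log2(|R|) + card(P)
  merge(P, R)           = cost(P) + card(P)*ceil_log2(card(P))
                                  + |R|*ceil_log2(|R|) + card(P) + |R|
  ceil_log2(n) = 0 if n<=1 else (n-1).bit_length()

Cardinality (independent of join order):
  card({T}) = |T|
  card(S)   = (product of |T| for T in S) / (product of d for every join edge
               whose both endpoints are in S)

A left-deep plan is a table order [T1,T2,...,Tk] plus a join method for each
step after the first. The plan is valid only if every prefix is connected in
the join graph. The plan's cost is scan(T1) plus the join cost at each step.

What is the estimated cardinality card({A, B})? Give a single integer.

60

Tables in S: A(100), B(60)
Edges inside S: A-B(d=100)
numerator = 100 * 60 = 6000
denominator = 100 = 100
card(S) = 6000 / 100 = 60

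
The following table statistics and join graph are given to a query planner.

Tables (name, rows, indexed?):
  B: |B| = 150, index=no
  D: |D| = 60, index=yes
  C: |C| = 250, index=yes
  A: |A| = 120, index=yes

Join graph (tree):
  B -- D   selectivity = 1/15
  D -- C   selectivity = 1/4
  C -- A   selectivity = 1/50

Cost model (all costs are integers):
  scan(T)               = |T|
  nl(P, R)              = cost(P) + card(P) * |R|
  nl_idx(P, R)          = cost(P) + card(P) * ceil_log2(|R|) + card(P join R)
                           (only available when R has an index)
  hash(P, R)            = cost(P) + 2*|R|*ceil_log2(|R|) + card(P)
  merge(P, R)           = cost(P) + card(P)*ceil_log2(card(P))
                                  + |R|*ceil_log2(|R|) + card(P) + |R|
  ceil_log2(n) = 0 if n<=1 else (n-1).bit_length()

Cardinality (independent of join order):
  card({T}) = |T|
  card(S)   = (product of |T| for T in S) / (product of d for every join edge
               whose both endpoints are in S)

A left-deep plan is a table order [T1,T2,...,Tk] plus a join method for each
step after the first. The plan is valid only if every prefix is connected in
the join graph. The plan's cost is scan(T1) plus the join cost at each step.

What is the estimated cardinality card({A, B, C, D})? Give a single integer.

Tables in S: A(120), B(150), C(250), D(60)
Edges inside S: B-D(d=15), D-C(d=4), C-A(d=50)
numerator = 120 * 150 * 250 * 60 = 270000000
denominator = 15 * 4 * 50 = 3000
card(S) = 270000000 / 3000 = 90000

90000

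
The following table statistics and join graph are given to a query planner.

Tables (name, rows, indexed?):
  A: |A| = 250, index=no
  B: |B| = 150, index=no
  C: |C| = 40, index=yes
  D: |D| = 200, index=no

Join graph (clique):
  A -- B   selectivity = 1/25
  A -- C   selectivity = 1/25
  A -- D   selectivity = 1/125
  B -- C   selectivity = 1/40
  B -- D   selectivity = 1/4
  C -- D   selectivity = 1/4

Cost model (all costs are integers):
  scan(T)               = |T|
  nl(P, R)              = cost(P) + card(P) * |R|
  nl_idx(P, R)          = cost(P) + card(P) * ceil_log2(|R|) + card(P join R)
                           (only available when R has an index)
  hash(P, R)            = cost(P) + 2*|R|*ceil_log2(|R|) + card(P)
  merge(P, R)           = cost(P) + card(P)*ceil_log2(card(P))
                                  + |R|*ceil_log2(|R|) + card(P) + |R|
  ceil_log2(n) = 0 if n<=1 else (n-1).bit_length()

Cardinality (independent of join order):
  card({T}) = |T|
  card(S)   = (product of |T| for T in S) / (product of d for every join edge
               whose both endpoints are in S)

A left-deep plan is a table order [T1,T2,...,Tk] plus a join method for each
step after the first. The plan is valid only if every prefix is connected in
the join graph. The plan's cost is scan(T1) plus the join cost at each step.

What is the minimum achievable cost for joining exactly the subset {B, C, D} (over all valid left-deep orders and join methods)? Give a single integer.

3930

Selinger DP over subsets of {B,C,D}:
  {B}: scan cost=150, card=150
  {C}: scan cost=40, card=40
  {D}: scan cost=200, card=200
  {BC}: card=150; try (C,hash)→780, (C,nl_idx)→1200, (B,merge)→1670, (C,merge)→1780, (B,hash)→2480, (B,nl)→6040 …(+1); best=780 via (C,hash)
  {BD}: card=7500; try (B,hash)→2800, (D,merge)→3300, (B,merge)→3350, (D,hash)→3500, (D,nl)→30150, (B,nl)→30200; best=2800 via (B,hash)
  {CD}: card=2000; try (C,hash)→880, (D,merge)→2120, (C,merge)→2280, (D,hash)→3280, (C,nl_idx)→3400, (D,nl)→8040 …(+1); best=880 via (C,hash)
  {BCD}: card=1875; try (D,merge)→3930, (D,hash)→4130, (B,hash)→5280, (C,hash)→10780, (B,merge)→26230, (D,nl)→30780 …(+4); best=3930 via (D,merge)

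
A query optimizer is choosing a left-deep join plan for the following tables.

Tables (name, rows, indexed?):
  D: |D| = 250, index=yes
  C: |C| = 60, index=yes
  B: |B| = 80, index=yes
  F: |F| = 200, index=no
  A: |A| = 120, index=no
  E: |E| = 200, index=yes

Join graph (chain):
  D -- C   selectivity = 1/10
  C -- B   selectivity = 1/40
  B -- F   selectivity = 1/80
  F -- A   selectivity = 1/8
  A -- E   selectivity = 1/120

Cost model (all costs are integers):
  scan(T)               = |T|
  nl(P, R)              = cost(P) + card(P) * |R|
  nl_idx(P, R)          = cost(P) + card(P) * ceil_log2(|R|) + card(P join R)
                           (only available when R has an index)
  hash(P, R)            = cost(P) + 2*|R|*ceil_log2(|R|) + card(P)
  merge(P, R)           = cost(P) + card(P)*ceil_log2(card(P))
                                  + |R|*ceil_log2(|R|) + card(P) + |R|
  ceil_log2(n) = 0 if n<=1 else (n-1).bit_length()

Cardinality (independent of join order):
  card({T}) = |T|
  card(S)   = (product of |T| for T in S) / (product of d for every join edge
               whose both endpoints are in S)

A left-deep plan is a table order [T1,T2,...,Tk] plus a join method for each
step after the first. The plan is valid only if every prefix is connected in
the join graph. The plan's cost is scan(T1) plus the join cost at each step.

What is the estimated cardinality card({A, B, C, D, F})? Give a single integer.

112500

Tables in S: A(120), B(80), C(60), D(250), F(200)
Edges inside S: D-C(d=10), C-B(d=40), B-F(d=80), F-A(d=8)
numerator = 120 * 80 * 60 * 250 * 200 = 28800000000
denominator = 10 * 40 * 80 * 8 = 256000
card(S) = 28800000000 / 256000 = 112500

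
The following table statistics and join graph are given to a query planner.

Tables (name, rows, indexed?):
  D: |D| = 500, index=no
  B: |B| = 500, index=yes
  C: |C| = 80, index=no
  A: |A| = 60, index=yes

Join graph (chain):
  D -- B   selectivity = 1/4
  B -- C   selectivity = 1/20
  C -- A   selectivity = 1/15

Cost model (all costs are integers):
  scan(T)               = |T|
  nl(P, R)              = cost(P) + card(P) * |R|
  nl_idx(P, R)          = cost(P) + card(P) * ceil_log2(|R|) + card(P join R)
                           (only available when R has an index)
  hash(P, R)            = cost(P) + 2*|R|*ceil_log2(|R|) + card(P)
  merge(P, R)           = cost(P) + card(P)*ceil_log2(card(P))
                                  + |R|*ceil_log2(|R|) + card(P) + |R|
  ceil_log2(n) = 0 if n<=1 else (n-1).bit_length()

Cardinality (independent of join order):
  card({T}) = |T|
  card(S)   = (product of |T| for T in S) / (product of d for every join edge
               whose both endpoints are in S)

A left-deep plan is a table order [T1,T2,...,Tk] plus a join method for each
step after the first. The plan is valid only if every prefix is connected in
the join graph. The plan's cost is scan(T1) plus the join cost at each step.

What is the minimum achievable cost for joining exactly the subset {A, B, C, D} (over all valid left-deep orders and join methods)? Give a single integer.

21840

Selinger DP over subsets of {A,B,C,D}:
  {D}: scan cost=500, card=500
  {B}: scan cost=500, card=500
  {C}: scan cost=80, card=80
  {A}: scan cost=60, card=60
  {BD}: card=62500; try (D,hash)→10000, (B,hash)→10000, (D,merge)→10500, (B,merge)→10500, (B,nl_idx)→67500, (D,nl)→250500 …(+1); best=10000 via (D,hash)
  {BC}: card=2000; try (C,hash)→2120, (B,nl_idx)→2800, (B,merge)→5720, (C,merge)→6140, (B,hash)→9160, (B,nl)→40080 …(+1); best=2120 via (C,hash)
  {AC}: card=320; try (A,hash)→880, (A,nl_idx)→880, (C,merge)→1120, (A,merge)→1140, (C,hash)→1240, (C,nl)→4860 …(+1); best=880 via (A,hash)
  {BCD}: card=250000; try (D,hash)→13120, (D,merge)→31120, (C,hash)→73620, (D,nl)→1002120, (C,merge)→1073140, (C,nl)→5010000; best=13120 via (D,hash)
  {ABC}: card=8000; try (A,hash)→4840, (B,merge)→9080, (B,hash)→10200, (B,nl_idx)→11760, (A,nl_idx)→22120, (A,merge)→26540 …(+2); best=4840 via (A,hash)
  {ABCD}: card=1000000; try (D,hash)→21840, (D,merge)→121840, (A,hash)→263840, (A,nl_idx)→2513120, (D,nl)→4004840, (A,merge)→4763540 …(+1); best=21840 via (D,hash)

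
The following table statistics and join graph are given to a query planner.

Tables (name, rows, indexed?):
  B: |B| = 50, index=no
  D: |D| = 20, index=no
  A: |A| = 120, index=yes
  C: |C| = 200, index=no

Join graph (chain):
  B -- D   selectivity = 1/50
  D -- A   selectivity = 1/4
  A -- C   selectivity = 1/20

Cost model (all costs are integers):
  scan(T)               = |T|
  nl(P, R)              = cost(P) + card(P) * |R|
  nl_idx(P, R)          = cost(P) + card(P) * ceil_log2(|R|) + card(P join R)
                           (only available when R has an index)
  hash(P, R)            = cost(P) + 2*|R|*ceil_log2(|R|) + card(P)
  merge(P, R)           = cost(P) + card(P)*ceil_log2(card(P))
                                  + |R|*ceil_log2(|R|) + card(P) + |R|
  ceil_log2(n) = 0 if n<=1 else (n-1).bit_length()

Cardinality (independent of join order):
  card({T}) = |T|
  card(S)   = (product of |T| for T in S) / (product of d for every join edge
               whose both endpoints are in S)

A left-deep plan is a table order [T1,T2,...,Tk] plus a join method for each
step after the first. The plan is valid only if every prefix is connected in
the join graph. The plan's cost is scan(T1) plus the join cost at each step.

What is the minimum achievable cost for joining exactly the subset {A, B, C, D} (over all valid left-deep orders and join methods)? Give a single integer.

Selinger DP over subsets of {A,B,C,D}:
  {B}: scan cost=50, card=50
  {D}: scan cost=20, card=20
  {A}: scan cost=120, card=120
  {C}: scan cost=200, card=200
  {BD}: card=20; try (D,hash)→300, (B,merge)→490, (D,merge)→520, (B,hash)→640, (B,nl)→1020, (D,nl)→1050; best=300 via (D,hash)
  {AD}: card=600; try (D,hash)→440, (A,nl_idx)→760, (A,merge)→1100, (D,merge)→1200, (A,hash)→1720, (A,nl)→2420 …(+1); best=440 via (D,hash)
  {AC}: card=1200; try (A,hash)→2080, (A,nl_idx)→2800, (C,merge)→2880, (A,merge)→2960, (C,hash)→3440, (C,nl)→24120 …(+1); best=2080 via (A,hash)
  {ABD}: card=600; try (A,nl_idx)→1040, (A,merge)→1380, (B,hash)→1640, (A,hash)→2000, (A,nl)→2700, (B,merge)→7390 …(+1); best=1040 via (A,nl_idx)
  {ACD}: card=6000; try (D,hash)→3480, (C,hash)→4240, (C,merge)→8840, (D,merge)→16600, (D,nl)→26080, (C,nl)→120440; best=3480 via (D,hash)
  {ABCD}: card=6000; try (C,hash)→4840, (C,merge)→9440, (B,hash)→10080, (B,merge)→87830, (C,nl)→121040, (B,nl)→303480; best=4840 via (C,hash)

4840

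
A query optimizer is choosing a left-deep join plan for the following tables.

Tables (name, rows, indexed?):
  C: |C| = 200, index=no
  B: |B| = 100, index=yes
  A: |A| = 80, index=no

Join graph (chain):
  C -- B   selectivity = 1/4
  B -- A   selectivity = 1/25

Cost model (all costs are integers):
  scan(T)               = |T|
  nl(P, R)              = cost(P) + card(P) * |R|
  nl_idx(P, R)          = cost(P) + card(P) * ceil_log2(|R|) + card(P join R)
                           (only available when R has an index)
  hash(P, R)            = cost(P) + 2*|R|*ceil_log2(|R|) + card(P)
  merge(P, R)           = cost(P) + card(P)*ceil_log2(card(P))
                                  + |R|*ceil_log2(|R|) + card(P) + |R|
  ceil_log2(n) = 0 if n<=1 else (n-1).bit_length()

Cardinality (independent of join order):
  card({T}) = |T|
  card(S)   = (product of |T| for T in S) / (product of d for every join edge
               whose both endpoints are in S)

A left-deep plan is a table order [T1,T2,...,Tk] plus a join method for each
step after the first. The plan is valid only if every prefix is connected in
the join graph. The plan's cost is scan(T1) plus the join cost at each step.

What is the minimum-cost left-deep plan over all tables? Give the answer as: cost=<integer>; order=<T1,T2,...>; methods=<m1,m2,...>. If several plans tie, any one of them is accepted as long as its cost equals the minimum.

Selinger DP (subsets sized 1..n):
  {C}: scan cost=200, card=200
  {B}: scan cost=100, card=100
  {A}: scan cost=80, card=80
  {BC}: card=5000; try (B,hash)→1800, (C,merge)→2700, (B,merge)→2800, (C,hash)→3400, (B,nl_idx)→6600, (C,nl)→20100 …(+1); best=1800 via (B,hash)
  {AB}: card=320; try (B,nl_idx)→960, (A,hash)→1320, (B,merge)→1520, (A,merge)→1540, (B,hash)→1560, (B,nl)→8080 …(+1); best=960 via (B,nl_idx)
  {ABC}: card=16000; try (C,hash)→4480, (C,merge)→5960, (A,hash)→7920, (C,nl)→64960, (A,merge)→72440, (A,nl)→401800; best=4480 via (C,hash)

cost=4480; order=A,B,C; methods=nl_idx,hash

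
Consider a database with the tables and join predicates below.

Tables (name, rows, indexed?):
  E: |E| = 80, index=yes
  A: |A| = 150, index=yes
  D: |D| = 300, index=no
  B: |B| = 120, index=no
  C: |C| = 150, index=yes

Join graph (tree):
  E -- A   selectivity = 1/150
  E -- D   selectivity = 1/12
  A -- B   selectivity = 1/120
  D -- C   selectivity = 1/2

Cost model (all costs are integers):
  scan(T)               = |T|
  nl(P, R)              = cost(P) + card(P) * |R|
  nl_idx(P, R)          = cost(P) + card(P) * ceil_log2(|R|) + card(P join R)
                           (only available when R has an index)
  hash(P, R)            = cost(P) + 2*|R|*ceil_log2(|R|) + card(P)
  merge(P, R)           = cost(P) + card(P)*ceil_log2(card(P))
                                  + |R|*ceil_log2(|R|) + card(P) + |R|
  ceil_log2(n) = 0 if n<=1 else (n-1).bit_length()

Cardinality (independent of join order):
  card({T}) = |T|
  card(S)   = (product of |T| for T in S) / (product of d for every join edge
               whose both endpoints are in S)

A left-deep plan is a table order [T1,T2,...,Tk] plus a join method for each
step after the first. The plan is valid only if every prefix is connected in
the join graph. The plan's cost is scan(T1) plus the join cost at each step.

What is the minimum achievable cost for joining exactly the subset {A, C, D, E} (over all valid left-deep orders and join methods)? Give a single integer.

Selinger DP over subsets of {A,C,D,E}:
  {E}: scan cost=80, card=80
  {A}: scan cost=150, card=150
  {D}: scan cost=300, card=300
  {C}: scan cost=150, card=150
  {AE}: card=80; try (A,nl_idx)→800, (E,nl_idx)→1280, (E,hash)→1420, (A,merge)→2070, (E,merge)→2140, (A,hash)→2560 …(+2); best=800 via (A,nl_idx)
  {DE}: card=2000; try (E,hash)→1720, (D,merge)→3720, (E,merge)→3940, (E,nl_idx)→4400, (D,hash)→5560, (D,nl)→24080 …(+1); best=1720 via (E,hash)
  {CD}: card=22500; try (C,hash)→3000, (D,merge)→4500, (C,merge)→4650, (D,hash)→5700, (C,nl_idx)→25200, (D,nl)→45150 …(+1); best=3000 via (C,hash)
  {ADE}: card=2000; try (D,merge)→4440, (A,hash)→6120, (D,hash)→6280, (A,nl_idx)→19720, (D,nl)→24800, (A,merge)→27070 …(+1); best=4440 via (D,merge)
  {CDE}: card=150000; try (C,hash)→6120, (E,hash)→26620, (C,merge)→27070, (C,nl_idx)→167720, (C,nl)→301720, (E,nl_idx)→310500 …(+2); best=6120 via (C,hash)
  {ACDE}: card=150000; try (C,hash)→8840, (C,merge)→29790, (A,hash)→158520, (C,nl_idx)→170440, (C,nl)→304440, (A,nl_idx)→1356120 …(+2); best=8840 via (C,hash)

8840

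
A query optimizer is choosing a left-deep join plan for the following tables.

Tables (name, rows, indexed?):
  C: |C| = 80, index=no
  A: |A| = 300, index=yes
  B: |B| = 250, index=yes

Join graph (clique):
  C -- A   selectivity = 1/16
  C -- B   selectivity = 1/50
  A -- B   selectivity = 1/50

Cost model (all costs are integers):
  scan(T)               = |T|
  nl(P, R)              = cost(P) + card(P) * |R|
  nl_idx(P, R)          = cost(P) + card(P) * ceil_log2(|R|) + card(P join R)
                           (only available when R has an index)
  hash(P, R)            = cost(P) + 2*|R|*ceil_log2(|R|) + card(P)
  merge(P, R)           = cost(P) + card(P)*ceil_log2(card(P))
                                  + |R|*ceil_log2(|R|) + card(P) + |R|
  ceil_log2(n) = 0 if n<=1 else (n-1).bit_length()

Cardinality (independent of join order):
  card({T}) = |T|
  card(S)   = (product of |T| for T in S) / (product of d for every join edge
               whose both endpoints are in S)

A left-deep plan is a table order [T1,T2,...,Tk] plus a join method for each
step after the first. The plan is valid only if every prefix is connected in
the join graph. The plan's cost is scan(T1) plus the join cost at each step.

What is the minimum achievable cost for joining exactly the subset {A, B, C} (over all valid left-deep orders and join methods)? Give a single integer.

Selinger DP over subsets of {A,B,C}:
  {C}: scan cost=80, card=80
  {A}: scan cost=300, card=300
  {B}: scan cost=250, card=250
  {AC}: card=1500; try (C,hash)→1720, (A,nl_idx)→2300, (A,merge)→3720, (C,merge)→3940, (A,hash)→5560, (A,nl)→24080 …(+1); best=1720 via (C,hash)
  {BC}: card=400; try (B,nl_idx)→1120, (C,hash)→1620, (B,merge)→2970, (C,merge)→3140, (B,hash)→4160, (B,nl)→20080 …(+1); best=1120 via (B,nl_idx)
  {AB}: card=1500; try (A,nl_idx)→4000, (B,nl_idx)→4200, (B,hash)→4600, (A,merge)→5500, (B,merge)→5550, (A,hash)→5900 …(+2); best=4000 via (A,nl_idx)
  {ABC}: card=150; try (A,nl_idx)→4870, (C,hash)→6620, (A,hash)→6920, (B,hash)→7220, (A,merge)→8120, (B,nl_idx)→13870 …(+5); best=4870 via (A,nl_idx)

4870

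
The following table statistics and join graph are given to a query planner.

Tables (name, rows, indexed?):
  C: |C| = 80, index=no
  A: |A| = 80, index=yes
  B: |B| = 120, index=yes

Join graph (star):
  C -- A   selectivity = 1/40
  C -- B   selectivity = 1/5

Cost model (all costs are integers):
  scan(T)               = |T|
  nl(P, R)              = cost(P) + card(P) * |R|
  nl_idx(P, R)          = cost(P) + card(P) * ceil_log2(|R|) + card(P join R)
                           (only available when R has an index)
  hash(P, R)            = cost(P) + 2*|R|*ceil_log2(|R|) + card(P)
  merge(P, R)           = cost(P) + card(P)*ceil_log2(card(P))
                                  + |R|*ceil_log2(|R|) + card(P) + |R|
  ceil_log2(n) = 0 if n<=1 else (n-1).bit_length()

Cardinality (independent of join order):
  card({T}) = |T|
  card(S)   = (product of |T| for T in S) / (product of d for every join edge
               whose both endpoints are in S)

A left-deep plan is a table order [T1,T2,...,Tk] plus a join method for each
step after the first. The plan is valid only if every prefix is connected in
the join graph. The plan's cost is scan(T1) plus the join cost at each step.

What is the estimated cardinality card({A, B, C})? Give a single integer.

Tables in S: A(80), B(120), C(80)
Edges inside S: C-A(d=40), C-B(d=5)
numerator = 80 * 120 * 80 = 768000
denominator = 40 * 5 = 200
card(S) = 768000 / 200 = 3840

3840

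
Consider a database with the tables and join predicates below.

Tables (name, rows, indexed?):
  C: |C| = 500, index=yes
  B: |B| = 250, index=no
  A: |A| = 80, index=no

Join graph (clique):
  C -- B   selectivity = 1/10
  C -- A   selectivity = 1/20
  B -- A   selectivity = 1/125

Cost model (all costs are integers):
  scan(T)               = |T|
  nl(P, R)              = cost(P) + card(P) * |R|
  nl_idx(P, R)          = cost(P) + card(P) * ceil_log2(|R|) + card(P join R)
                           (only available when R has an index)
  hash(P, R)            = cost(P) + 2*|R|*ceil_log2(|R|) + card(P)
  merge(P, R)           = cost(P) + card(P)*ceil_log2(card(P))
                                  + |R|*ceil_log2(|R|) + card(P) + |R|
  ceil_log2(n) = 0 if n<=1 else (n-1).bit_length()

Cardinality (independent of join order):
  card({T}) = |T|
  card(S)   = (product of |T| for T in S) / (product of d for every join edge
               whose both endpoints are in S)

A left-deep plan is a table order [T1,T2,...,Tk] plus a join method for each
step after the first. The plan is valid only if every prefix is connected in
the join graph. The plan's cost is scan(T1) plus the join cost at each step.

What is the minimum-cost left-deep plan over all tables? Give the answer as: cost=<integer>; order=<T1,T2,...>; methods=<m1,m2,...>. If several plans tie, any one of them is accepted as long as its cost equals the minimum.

cost=3460; order=B,A,C; methods=hash,nl_idx

Selinger DP (subsets sized 1..n):
  {C}: scan cost=500, card=500
  {B}: scan cost=250, card=250
  {A}: scan cost=80, card=80
  {BC}: card=12500; try (B,hash)→5000, (C,merge)→7500, (B,merge)→7750, (C,hash)→9500, (C,nl_idx)→15000, (C,nl)→125250 …(+1); best=5000 via (B,hash)
  {AC}: card=2000; try (A,hash)→2120, (C,nl_idx)→2800, (C,merge)→5720, (A,merge)→6140, (C,hash)→9160, (C,nl)→40080 …(+1); best=2120 via (A,hash)
  {AB}: card=160; try (A,hash)→1620, (B,merge)→2970, (A,merge)→3140, (B,hash)→4160, (B,nl)→20080, (A,nl)→20250; best=1620 via (A,hash)
  {ABC}: card=400; try (C,nl_idx)→3460, (C,merge)→8060, (B,hash)→8120, (C,hash)→10780, (A,hash)→18620, (B,merge)→28370 …(+4); best=3460 via (C,nl_idx)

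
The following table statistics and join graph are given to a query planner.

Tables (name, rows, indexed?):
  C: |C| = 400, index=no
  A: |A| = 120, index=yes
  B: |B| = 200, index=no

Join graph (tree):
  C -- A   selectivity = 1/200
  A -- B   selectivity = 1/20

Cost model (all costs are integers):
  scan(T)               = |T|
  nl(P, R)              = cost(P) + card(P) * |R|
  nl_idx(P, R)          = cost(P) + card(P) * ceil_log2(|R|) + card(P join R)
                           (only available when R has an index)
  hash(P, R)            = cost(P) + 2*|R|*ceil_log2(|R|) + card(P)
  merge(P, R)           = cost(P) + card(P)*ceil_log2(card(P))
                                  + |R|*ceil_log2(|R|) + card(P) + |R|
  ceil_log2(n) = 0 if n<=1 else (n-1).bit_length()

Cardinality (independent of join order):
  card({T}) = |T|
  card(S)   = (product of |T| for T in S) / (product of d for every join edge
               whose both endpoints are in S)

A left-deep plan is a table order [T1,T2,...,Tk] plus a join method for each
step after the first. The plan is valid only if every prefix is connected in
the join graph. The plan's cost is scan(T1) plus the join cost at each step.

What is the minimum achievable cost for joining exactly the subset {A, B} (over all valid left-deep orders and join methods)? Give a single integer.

Selinger DP over subsets of {A,B}:
  {A}: scan cost=120, card=120
  {B}: scan cost=200, card=200
  {AB}: card=1200; try (A,hash)→2080, (A,nl_idx)→2800, (B,merge)→2880, (A,merge)→2960, (B,hash)→3440, (B,nl)→24120 …(+1); best=2080 via (A,hash)

2080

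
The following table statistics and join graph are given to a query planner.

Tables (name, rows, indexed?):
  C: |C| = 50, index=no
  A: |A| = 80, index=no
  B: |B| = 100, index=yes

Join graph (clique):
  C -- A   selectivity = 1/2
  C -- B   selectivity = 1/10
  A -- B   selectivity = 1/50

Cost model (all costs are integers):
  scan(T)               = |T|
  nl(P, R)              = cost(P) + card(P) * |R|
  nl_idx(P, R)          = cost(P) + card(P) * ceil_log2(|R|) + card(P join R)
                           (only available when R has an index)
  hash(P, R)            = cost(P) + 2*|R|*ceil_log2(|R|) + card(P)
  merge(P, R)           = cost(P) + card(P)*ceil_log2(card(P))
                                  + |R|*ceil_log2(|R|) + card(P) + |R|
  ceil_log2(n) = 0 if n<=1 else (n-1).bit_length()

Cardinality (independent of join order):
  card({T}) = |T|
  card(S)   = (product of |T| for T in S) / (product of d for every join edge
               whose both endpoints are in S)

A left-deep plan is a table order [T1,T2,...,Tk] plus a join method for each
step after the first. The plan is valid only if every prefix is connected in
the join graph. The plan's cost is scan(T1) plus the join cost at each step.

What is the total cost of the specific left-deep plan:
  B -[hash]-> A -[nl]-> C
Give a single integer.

9320

step 1: scan B: cost=100, card=100
step 2: join A via hash
    card(P join A) = 100*80/(50) = 160
    cost = 100 + 2*80*7 + 100 = 1320
step 3: join C via nl
    card(P join C) = 160*50/(2*10) = 400
    cost = 1320 + 160*50 = 9320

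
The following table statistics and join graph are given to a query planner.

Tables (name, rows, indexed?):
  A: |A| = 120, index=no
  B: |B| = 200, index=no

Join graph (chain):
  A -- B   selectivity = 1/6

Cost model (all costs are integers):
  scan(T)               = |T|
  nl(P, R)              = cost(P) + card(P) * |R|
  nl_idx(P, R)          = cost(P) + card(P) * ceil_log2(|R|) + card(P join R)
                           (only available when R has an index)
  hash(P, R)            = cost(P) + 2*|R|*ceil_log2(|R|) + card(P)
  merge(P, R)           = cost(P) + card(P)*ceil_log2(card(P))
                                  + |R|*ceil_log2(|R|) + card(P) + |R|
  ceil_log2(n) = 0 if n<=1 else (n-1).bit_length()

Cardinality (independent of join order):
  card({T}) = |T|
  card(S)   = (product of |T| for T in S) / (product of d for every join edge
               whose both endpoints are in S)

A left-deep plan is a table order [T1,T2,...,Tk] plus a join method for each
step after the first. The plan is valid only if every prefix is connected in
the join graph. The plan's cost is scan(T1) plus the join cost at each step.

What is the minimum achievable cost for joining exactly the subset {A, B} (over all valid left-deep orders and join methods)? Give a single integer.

Selinger DP over subsets of {A,B}:
  {A}: scan cost=120, card=120
  {B}: scan cost=200, card=200
  {AB}: card=4000; try (A,hash)→2080, (B,merge)→2880, (A,merge)→2960, (B,hash)→3440, (B,nl)→24120, (A,nl)→24200; best=2080 via (A,hash)

2080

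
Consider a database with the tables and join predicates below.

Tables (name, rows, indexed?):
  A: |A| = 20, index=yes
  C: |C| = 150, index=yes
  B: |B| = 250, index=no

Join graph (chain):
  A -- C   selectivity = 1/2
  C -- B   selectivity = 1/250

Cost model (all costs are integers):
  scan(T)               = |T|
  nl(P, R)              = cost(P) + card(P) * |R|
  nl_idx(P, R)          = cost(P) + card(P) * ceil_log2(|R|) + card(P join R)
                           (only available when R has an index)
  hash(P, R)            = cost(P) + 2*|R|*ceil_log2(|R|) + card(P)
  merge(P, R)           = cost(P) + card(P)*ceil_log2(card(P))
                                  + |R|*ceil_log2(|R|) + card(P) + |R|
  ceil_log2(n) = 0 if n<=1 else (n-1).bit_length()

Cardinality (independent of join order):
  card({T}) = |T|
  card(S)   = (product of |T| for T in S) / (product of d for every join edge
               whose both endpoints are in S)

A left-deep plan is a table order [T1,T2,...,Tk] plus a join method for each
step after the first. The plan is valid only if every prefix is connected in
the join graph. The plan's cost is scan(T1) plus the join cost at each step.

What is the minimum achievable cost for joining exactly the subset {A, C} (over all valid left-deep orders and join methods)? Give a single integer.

Selinger DP over subsets of {A,C}:
  {A}: scan cost=20, card=20
  {C}: scan cost=150, card=150
  {AC}: card=1500; try (A,hash)→500, (C,merge)→1490, (A,merge)→1620, (C,nl_idx)→1680, (A,nl_idx)→2400, (C,hash)→2440 …(+2); best=500 via (A,hash)

500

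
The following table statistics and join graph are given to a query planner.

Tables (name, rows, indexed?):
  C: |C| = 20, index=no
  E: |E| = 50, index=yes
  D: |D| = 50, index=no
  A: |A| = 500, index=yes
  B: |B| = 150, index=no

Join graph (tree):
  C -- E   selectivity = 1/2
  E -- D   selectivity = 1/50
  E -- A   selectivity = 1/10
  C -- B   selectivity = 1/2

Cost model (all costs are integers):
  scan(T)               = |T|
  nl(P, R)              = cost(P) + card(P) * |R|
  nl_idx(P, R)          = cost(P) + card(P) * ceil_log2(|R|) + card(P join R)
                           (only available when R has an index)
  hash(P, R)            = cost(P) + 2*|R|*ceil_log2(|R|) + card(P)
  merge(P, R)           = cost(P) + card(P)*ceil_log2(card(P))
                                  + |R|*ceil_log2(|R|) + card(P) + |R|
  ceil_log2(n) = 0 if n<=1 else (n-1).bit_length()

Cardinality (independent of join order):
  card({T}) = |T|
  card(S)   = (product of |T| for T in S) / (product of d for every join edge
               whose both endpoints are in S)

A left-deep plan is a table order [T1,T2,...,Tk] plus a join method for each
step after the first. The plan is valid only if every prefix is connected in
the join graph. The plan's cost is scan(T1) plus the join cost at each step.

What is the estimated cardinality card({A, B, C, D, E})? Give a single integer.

Tables in S: A(500), B(150), C(20), D(50), E(50)
Edges inside S: C-E(d=2), E-D(d=50), E-A(d=10), C-B(d=2)
numerator = 500 * 150 * 20 * 50 * 50 = 3750000000
denominator = 2 * 50 * 10 * 2 = 2000
card(S) = 3750000000 / 2000 = 1875000

1875000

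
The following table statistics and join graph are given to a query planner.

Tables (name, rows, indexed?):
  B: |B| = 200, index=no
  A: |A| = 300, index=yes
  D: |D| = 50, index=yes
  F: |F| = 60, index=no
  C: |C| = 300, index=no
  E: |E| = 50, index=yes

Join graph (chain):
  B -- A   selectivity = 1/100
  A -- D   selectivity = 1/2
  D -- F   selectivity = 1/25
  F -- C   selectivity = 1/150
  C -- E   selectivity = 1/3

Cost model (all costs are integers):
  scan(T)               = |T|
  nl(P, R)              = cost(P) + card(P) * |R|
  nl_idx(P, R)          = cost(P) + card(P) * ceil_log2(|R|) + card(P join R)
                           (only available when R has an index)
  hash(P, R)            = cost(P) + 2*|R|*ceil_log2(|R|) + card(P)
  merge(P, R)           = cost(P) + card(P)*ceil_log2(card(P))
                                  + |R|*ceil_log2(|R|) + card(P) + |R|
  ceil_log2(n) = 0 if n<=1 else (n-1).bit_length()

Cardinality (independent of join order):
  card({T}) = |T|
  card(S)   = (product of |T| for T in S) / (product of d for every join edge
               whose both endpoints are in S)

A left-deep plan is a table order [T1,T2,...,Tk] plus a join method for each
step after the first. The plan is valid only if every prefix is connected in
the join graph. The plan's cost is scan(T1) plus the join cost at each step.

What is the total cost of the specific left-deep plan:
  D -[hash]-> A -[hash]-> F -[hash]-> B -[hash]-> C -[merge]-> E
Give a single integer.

step 1: scan D: cost=50, card=50
step 2: join A via hash
    card(P join A) = 50*300/(2) = 7500
    cost = 50 + 2*300*9 + 50 = 5500
step 3: join F via hash
    card(P join F) = 7500*60/(25) = 18000
    cost = 5500 + 2*60*6 + 7500 = 13720
step 4: join B via hash
    card(P join B) = 18000*200/(100) = 36000
    cost = 13720 + 2*200*8 + 18000 = 34920
step 5: join C via hash
    card(P join C) = 36000*300/(150) = 72000
    cost = 34920 + 2*300*9 + 36000 = 76320
step 6: join E via merge
    card(P join E) = 72000*50/(3) = 1200000
    cost = 76320 + 72000*17 + 50*6 + 72000 + 50 = 1372670

1372670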